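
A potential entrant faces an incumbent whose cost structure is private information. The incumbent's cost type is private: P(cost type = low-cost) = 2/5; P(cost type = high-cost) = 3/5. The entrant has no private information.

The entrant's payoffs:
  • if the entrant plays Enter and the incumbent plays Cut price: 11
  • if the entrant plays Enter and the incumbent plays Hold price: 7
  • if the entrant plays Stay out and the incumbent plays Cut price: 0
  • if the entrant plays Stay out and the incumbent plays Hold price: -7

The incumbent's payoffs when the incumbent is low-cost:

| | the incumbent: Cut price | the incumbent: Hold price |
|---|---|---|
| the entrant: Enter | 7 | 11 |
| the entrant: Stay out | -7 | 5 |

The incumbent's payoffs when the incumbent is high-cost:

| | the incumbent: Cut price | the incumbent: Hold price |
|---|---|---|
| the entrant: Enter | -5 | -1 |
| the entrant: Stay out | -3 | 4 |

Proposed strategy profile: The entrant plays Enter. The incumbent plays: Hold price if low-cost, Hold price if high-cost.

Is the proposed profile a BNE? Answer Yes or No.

A profile is a BNE iff every type of every player is best-responding given beliefs about the other side.
The entrant plays Enter: E[Enter] = 2/5·(7) + 3/5·(7) = 7; E[Stay out] = -7. Best-responding. ✓
The incumbent (cost type low-cost), facing Enter: Cut price gives 7, Hold price gives 11. Proposed Hold price is best. ✓
The incumbent (cost type high-cost), facing Enter: Cut price gives -5, Hold price gives -1. Proposed Hold price is best. ✓

Yes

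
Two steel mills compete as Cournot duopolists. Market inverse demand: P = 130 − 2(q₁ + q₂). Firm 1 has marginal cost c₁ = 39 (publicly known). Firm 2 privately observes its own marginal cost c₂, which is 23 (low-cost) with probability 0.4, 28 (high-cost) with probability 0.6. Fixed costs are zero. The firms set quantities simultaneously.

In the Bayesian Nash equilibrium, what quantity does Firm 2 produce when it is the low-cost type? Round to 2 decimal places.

Each type of Firm 2 best-responds to q₁; Firm 1 best-responds to the expected q₂ over Firm 2's types.
Firm 2 with cost c maximizes (130 − 2(q₁+q₂) − c)·q₂, giving q₂(c) = (130 − c − 2q₁)/4.
E[c₂] = 0.4·23 + 0.6·28 = 26
Firm 1's FOC against E[q₂] yields q₁ = (130 − 2·39 + E[c₂])/6 = (130 − 78 + 26)/6 = 13.
q₂(low-cost) = (130 − 23 − 2·13)/4 = 20.25.

20.25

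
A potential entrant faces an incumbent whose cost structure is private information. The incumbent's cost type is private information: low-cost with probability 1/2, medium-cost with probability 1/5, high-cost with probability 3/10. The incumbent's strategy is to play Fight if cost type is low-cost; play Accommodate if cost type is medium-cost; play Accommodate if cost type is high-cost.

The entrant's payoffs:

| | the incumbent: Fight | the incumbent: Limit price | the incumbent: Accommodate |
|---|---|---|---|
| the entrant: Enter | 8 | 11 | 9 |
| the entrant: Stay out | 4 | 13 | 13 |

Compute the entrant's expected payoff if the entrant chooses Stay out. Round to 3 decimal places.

E[Stay out] = 1/2·4 + 1/5·13 + 3/10·13 = 2 + 13/5 + 39/10 = 17/2

8.500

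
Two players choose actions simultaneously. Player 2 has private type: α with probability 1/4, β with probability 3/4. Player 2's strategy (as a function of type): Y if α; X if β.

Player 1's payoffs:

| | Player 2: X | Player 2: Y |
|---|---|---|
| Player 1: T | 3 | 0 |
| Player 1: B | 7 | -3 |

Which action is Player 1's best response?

E[T] = 1/4·(0) + 3/4·(3) = 9/4
E[B] = 1/4·(-3) + 3/4·(7) = 9/2
Best response: B (9/2 is the largest).

B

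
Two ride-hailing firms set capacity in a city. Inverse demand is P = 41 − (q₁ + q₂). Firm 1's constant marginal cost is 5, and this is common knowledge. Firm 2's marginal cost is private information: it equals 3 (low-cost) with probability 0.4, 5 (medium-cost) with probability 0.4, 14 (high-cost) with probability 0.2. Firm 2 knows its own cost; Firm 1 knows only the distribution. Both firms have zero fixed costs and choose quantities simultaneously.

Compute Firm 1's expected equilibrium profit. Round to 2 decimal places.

Type-c best response for Firm 2: q₂(c) = (41 − c)/2 − q₁/2.
Firm 1 maximizes expected profit; its first-order condition is 41 − 2q₁ − E[q₂] − 5 = 0.
Substituting E[q₂] and solving: E[c₂] = 6, so q₁ = (41 − 2·5 + 6)/3 = 12.3333.
E[P] = 41 − (q₁ + E[q₂]) = 17.3333; Firm 1's expected profit = (E[P] − 5)·q₁ = (17.3333 − 5)·12.3333 = 152.111.

152.11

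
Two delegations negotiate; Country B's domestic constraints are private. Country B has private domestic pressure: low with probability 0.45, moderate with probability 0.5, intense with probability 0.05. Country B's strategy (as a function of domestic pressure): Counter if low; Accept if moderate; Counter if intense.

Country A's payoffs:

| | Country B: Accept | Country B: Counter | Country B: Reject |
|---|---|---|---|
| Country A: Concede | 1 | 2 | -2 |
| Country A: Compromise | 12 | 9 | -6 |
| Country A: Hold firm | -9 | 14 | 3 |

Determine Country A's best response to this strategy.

Compromise

Compute Country A's expected payoff for each action, taking the expectation over Country B's type.
E[Concede] = 0.45·(2) + 0.5·(1) + 0.05·(2) = 1.5
E[Compromise] = 0.45·(9) + 0.5·(12) + 0.05·(9) = 10.5
E[Hold firm] = 0.45·(14) + 0.5·(-9) + 0.05·(14) = 2.5
Best response: Compromise (10.5 is the largest).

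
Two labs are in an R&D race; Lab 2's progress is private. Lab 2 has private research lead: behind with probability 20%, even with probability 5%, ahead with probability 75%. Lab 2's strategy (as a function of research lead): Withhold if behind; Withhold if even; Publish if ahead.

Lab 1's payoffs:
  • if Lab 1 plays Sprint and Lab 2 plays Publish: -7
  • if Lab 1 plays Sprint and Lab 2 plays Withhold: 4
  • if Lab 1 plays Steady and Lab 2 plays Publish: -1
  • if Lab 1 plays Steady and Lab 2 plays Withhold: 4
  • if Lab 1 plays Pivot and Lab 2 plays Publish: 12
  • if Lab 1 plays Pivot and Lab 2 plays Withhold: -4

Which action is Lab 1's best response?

E[Sprint] = 0.2·(4) + 0.05·(4) + 0.75·(-7) = -4.25
E[Steady] = 0.2·(4) + 0.05·(4) + 0.75·(-1) = 0.25
E[Pivot] = 0.2·(-4) + 0.05·(-4) + 0.75·(12) = 8
Best response: Pivot (8 is the largest).

Pivot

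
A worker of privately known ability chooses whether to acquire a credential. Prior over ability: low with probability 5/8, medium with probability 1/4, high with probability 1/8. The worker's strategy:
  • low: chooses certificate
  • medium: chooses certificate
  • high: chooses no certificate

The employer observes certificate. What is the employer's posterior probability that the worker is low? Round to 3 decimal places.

0.714

P(certificate) = (5/8)·1 + (1/4)·1 + (1/8)·0 = 7/8
P(low | certificate) = ((5/8)·1) / (7/8) = (5/8) / (7/8) = 5/7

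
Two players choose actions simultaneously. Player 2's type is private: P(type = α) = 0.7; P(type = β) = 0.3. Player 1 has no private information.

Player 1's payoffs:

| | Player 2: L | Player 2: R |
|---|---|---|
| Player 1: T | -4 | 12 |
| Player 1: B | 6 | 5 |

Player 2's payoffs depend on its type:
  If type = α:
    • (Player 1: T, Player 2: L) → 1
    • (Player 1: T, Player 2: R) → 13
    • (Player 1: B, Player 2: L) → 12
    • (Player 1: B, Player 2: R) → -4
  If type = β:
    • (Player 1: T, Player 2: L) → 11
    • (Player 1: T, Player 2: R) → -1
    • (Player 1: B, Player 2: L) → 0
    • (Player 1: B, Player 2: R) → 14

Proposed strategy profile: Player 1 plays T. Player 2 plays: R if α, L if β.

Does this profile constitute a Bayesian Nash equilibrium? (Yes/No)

Player 1 plays T: E[T] = 0.7·(12) + 0.3·(-4) = 7.2; E[B] = 5.3. Best-responding. ✓
Player 2 (type α), facing T: L gives 1, R gives 13. Proposed R is best. ✓
Player 2 (type β), facing T: L gives 11, R gives -1. Proposed L is best. ✓

Yes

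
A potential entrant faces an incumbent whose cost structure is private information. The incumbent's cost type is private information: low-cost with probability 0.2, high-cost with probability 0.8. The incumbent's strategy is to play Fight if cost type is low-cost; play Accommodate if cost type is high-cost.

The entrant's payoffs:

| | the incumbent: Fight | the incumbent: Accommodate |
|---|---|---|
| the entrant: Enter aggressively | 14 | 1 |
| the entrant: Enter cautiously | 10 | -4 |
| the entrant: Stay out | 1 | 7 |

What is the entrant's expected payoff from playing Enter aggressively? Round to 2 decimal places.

E[Enter aggressively] = 0.2·14 + 0.8·1 = 2.8 + 0.8 = 3.6

3.60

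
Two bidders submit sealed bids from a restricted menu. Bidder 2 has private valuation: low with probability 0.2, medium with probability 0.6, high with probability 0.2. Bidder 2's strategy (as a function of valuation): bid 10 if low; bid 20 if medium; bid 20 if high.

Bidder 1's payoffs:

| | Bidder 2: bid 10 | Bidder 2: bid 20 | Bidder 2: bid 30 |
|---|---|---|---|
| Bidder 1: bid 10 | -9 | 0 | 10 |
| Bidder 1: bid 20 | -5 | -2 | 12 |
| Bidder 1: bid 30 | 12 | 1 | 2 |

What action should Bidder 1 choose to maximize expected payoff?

E[bid 10] = 0.2·(-9) + 0.6·(0) + 0.2·(0) = -1.8
E[bid 20] = 0.2·(-5) + 0.6·(-2) + 0.2·(-2) = -2.6
E[bid 30] = 0.2·(12) + 0.6·(1) + 0.2·(1) = 3.2
Best response: bid 30 (3.2 is the largest).

bid 30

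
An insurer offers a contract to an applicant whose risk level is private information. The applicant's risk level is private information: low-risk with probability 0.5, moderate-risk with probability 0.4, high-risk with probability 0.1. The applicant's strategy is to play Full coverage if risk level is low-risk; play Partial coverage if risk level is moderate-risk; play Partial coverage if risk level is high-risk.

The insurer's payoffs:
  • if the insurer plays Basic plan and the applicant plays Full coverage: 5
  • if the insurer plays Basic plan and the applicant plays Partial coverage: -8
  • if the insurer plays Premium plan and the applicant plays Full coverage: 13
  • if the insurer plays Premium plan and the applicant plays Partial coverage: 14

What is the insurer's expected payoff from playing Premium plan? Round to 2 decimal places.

Take the expectation over the applicant's risk level, weighting each type's action by its prior probability.
E[Premium plan] = 0.5·13 + 0.4·14 + 0.1·14 = 6.5 + 5.6 + 1.4 = 13.5

13.50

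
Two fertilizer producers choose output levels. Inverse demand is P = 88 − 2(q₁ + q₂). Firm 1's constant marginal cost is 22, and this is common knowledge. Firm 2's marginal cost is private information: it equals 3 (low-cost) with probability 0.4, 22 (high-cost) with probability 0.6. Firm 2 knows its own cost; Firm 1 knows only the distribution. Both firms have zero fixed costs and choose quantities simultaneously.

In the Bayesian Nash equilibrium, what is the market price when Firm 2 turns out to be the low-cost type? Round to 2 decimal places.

Firm 2 with cost c maximizes (88 − 2(q₁+q₂) − c)·q₂, giving q₂(c) = (88 − c − 2q₁)/4.
E[c₂] = 0.4·3 + 0.6·22 = 14.4
Firm 1's FOC against E[q₂] yields q₁ = (88 − 2·22 + E[c₂])/6 = (88 − 44 + 14.4)/6 = 9.73333.
q₂(low-cost) = 16.3833, so P = 88 − 2·(9.73333 + 16.3833) = 35.7667.

35.77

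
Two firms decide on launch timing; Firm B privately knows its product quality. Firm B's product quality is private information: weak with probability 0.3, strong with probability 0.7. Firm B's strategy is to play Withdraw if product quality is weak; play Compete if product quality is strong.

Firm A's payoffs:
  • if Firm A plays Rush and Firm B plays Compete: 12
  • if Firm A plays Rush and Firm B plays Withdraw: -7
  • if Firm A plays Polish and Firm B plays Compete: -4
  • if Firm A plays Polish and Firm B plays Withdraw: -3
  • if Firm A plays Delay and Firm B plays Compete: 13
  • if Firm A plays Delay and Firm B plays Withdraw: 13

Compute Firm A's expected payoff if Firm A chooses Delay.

E[Delay] = 0.3·13 + 0.7·13 = 3.9 + 9.1 = 13

13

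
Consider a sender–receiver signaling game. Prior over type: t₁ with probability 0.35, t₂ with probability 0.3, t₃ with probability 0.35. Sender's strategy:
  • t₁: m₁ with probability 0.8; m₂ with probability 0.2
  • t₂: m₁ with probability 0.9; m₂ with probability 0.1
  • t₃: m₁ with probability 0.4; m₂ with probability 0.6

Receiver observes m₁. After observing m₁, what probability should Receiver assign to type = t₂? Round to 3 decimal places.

0.391

P(m₁) = 0.35·0.8 + 0.3·0.9 + 0.35·0.4 = 0.69
P(t₂ | m₁) = (0.3·0.9) / 0.69 = 0.27 / 0.69 = 0.391304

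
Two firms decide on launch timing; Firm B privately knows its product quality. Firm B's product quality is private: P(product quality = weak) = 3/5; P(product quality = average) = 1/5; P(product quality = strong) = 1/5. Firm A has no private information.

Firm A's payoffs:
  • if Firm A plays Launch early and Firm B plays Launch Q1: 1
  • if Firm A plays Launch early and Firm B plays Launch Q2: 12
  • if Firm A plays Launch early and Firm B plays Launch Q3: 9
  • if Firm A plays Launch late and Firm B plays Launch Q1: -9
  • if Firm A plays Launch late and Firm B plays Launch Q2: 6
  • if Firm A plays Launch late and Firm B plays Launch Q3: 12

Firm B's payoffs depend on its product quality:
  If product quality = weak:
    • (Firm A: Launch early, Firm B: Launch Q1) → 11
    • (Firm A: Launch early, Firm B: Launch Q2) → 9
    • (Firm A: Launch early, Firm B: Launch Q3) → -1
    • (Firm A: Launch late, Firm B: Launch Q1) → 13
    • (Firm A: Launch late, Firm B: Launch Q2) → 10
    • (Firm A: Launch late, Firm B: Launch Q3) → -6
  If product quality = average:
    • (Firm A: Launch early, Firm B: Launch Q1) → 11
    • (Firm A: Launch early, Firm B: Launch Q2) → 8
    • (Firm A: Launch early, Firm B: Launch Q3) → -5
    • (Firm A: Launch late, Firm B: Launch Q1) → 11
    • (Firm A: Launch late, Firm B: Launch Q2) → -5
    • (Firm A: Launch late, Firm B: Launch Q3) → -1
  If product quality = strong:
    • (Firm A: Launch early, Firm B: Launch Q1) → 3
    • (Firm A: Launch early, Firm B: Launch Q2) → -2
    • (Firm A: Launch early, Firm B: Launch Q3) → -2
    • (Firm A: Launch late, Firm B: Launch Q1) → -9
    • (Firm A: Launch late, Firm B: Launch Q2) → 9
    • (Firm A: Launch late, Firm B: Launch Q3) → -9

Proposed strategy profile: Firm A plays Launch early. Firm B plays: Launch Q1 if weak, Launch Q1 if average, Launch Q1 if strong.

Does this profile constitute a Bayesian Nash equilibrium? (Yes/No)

Yes

A profile is a BNE iff every type of every player is best-responding given beliefs about the other side.
Firm A plays Launch early: E[Launch early] = 3/5·(1) + 1/5·(1) + 1/5·(1) = 1; E[Launch late] = -9. Best-responding. ✓
Firm B (product quality weak), facing Launch early: Launch Q1 gives 11, Launch Q2 gives 9, Launch Q3 gives -1. Proposed Launch Q1 is best. ✓
Firm B (product quality average), facing Launch early: Launch Q1 gives 11, Launch Q2 gives 8, Launch Q3 gives -5. Proposed Launch Q1 is best. ✓
Firm B (product quality strong), facing Launch early: Launch Q1 gives 3, Launch Q2 gives -2, Launch Q3 gives -2. Proposed Launch Q1 is best. ✓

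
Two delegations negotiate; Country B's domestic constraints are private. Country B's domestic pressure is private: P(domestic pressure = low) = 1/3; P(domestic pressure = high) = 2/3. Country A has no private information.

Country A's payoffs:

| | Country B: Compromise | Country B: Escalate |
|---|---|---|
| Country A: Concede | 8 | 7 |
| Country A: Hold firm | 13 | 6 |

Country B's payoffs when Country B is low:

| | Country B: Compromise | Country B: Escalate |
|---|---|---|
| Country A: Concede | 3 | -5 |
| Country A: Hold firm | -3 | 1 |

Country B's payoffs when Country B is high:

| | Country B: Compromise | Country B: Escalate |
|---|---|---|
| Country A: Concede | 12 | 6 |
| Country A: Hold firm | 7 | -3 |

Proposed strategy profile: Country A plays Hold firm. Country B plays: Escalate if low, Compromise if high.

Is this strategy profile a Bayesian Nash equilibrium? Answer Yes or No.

Yes

Country A plays Hold firm: E[Hold firm] = 1/3·(6) + 2/3·(13) = 32/3; E[Concede] = 23/3. Best-responding. ✓
Country B (domestic pressure low), facing Hold firm: Compromise gives -3, Escalate gives 1. Proposed Escalate is best. ✓
Country B (domestic pressure high), facing Hold firm: Compromise gives 7, Escalate gives -3. Proposed Compromise is best. ✓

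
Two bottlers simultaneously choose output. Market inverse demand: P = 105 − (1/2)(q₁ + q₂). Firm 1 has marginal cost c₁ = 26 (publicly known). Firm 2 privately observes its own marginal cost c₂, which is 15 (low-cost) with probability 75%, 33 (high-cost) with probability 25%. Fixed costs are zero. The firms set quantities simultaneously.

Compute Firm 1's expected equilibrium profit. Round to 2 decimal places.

1168.06

Firm 2 with cost c maximizes (105 − (1/2)(q₁+q₂) − c)·q₂, giving q₂(c) = (105 − c − (1/2)q₁).
E[c₂] = 0.75·15 + 0.25·33 = 19.5
Firm 1's FOC against E[q₂] yields q₁ = (105 − 2·26 + E[c₂])/(3/2) = (105 − 52 + 19.5)/(3/2) = 48.3333.
E[P] = 105 − (1/2)·(q₁ + E[q₂]) = 50.1667; Firm 1's expected profit = (E[P] − 26)·q₁ = (50.1667 − 26)·48.3333 = 1168.06.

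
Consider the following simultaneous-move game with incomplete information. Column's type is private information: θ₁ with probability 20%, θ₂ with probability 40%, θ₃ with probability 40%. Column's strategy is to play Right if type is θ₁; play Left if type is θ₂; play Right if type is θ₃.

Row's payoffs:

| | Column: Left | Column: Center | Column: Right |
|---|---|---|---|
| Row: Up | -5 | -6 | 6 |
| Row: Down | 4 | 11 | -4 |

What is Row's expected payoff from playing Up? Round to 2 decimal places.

Take the expectation over Column's type, weighting each type's action by its prior probability.
E[Up] = 0.2·6 + 0.4·(-5) + 0.4·6 = 1.2 + (-2) + 2.4 = 1.6

1.60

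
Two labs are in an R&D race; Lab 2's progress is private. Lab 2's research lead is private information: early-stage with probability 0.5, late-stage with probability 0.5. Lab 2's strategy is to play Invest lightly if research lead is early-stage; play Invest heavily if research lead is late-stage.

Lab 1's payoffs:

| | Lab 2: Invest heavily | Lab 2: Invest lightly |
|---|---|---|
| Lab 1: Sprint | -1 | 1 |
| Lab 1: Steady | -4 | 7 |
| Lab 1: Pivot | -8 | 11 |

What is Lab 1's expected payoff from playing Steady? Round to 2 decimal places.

1.50

Take the expectation over Lab 2's research lead, weighting each type's action by its prior probability.
E[Steady] = 0.5·7 + 0.5·(-4) = 3.5 + (-2) = 1.5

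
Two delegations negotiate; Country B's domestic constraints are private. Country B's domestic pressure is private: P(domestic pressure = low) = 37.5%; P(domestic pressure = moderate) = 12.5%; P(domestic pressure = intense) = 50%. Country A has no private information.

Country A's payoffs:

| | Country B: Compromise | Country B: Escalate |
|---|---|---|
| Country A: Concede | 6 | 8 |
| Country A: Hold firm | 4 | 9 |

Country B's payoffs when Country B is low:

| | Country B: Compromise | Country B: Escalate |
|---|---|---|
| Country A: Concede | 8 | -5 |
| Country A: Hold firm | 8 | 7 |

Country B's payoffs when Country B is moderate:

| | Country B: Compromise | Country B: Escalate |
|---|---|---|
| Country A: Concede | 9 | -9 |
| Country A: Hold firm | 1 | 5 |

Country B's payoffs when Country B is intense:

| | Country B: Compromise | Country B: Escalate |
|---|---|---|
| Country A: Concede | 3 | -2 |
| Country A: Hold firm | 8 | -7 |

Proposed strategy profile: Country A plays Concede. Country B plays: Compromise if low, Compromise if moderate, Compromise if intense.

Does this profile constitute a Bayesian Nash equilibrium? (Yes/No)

Yes

Country A plays Concede: E[Concede] = 0.375·(6) + 0.125·(6) + 0.5·(6) = 6; E[Hold firm] = 4. Best-responding. ✓
Country B (domestic pressure low), facing Concede: Compromise gives 8, Escalate gives -5. Proposed Compromise is best. ✓
Country B (domestic pressure moderate), facing Concede: Compromise gives 9, Escalate gives -9. Proposed Compromise is best. ✓
Country B (domestic pressure intense), facing Concede: Compromise gives 3, Escalate gives -2. Proposed Compromise is best. ✓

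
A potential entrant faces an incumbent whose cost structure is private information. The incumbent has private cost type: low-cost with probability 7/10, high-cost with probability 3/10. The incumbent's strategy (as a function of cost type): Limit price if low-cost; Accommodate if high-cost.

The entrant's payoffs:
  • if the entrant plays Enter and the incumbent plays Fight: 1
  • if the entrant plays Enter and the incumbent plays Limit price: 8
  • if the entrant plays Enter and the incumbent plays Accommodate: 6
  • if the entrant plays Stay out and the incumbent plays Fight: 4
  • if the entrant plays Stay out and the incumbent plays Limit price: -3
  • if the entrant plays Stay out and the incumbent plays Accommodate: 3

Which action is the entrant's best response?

Enter

E[Enter] = 7/10·(8) + 3/10·(6) = 37/5
E[Stay out] = 7/10·(-3) + 3/10·(3) = -6/5
Best response: Enter (37/5 is the largest).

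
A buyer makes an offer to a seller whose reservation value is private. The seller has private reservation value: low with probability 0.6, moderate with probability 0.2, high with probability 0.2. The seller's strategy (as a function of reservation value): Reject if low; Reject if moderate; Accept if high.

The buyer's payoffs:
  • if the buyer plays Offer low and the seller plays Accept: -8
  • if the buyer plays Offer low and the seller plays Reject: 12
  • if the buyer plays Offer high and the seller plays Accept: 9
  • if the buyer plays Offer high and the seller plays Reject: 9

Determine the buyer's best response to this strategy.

E[Offer low] = 0.6·(12) + 0.2·(12) + 0.2·(-8) = 8
E[Offer high] = 0.6·(9) + 0.2·(9) + 0.2·(9) = 9
Best response: Offer high (9 is the largest).

Offer high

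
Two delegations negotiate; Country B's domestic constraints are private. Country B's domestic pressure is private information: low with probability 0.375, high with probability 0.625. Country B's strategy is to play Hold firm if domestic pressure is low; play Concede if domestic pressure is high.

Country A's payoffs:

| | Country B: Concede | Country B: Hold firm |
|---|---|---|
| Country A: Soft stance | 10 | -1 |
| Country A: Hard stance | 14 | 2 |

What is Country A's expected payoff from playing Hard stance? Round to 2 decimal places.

E[Hard stance] = 0.375·2 + 0.625·14 = 0.75 + 8.75 = 9.5

9.50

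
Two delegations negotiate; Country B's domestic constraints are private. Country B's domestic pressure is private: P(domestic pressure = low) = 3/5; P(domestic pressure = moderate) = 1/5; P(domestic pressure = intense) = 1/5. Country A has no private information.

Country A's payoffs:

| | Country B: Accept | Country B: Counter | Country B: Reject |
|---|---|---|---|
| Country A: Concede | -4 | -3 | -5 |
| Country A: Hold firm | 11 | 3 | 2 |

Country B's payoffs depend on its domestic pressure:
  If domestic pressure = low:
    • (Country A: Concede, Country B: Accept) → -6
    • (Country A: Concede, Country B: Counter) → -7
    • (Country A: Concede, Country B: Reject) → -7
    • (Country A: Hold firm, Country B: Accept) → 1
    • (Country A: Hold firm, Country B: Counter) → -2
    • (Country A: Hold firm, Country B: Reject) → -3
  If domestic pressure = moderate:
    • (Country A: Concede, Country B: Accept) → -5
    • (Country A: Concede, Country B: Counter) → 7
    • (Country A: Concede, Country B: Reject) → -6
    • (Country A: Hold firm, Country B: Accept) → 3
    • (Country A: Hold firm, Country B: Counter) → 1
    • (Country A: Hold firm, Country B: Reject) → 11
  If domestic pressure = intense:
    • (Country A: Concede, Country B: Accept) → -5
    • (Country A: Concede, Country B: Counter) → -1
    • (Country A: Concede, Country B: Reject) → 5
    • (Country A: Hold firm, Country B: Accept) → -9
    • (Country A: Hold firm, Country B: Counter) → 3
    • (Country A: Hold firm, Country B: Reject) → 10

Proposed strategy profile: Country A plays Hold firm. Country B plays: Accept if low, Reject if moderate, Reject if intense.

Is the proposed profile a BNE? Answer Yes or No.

Country A plays Hold firm: E[Hold firm] = 3/5·(11) + 1/5·(2) + 1/5·(2) = 37/5; E[Concede] = -22/5. Best-responding. ✓
Country B (domestic pressure low), facing Hold firm: Accept gives 1, Counter gives -2, Reject gives -3. Proposed Accept is best. ✓
Country B (domestic pressure moderate), facing Hold firm: Accept gives 3, Counter gives 1, Reject gives 11. Proposed Reject is best. ✓
Country B (domestic pressure intense), facing Hold firm: Accept gives -9, Counter gives 3, Reject gives 10. Proposed Reject is best. ✓

Yes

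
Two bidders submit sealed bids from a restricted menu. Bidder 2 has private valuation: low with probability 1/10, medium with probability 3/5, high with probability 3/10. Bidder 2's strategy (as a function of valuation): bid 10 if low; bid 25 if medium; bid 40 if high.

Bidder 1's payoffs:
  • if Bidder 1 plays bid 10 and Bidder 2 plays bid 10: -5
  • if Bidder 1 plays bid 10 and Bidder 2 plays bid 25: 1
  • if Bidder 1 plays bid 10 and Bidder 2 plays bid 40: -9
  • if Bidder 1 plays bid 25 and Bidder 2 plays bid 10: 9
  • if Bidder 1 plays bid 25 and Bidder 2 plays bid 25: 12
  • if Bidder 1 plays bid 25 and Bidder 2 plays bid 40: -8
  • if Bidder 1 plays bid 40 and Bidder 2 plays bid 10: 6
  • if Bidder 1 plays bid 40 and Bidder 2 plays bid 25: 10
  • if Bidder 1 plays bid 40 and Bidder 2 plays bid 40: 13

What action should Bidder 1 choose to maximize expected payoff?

E[bid 10] = 1/10·(-5) + 3/5·(1) + 3/10·(-9) = -13/5
E[bid 25] = 1/10·(9) + 3/5·(12) + 3/10·(-8) = 57/10
E[bid 40] = 1/10·(6) + 3/5·(10) + 3/10·(13) = 21/2
Best response: bid 40 (21/2 is the largest).

bid 40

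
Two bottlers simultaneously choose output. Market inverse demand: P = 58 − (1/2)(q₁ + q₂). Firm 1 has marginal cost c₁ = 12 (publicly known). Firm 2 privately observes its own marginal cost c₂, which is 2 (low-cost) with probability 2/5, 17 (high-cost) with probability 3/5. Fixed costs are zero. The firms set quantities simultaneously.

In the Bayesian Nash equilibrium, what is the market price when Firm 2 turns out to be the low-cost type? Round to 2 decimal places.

22.50

Type-c best response for Firm 2: q₂(c) = (58 − c) − q₁/2.
Firm 1 maximizes expected profit; its first-order condition is 58 − q₁ − (1/2)E[q₂] − 12 = 0.
Substituting E[q₂] and solving: E[c₂] = 11, so q₁ = (58 − 2·12 + 11)/(3/2) = 30.
q₂(low-cost) = 41, so P = 58 − (1/2)·(30 + 41) = 22.5.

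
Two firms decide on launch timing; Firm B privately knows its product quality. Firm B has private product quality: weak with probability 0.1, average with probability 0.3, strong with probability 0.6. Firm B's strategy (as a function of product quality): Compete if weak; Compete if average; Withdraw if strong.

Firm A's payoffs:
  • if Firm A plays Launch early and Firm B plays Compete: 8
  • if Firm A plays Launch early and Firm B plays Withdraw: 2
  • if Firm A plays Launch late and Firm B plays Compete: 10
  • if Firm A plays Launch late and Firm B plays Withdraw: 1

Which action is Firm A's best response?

Launch late

E[Launch early] = 0.1·(8) + 0.3·(8) + 0.6·(2) = 4.4
E[Launch late] = 0.1·(10) + 0.3·(10) + 0.6·(1) = 4.6
Best response: Launch late (4.6 is the largest).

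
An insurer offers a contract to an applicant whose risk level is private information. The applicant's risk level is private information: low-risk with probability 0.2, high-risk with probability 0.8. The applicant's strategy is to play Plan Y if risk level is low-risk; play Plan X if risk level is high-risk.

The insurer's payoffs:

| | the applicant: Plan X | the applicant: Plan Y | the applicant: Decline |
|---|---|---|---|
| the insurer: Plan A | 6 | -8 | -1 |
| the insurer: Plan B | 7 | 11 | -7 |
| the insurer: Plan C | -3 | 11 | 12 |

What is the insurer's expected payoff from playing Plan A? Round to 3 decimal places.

3.200

E[Plan A] = 0.2·(-8) + 0.8·6 = (-1.6) + 4.8 = 3.2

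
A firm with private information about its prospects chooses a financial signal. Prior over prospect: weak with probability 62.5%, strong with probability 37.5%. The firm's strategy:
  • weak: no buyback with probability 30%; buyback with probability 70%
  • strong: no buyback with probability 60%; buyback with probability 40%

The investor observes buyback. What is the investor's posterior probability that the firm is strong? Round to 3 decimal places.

P(buyback) = 0.625·0.7 + 0.375·0.4 = 0.5875
P(strong | buyback) = (0.375·0.4) / 0.5875 = 0.15 / 0.5875 = 0.255319

0.255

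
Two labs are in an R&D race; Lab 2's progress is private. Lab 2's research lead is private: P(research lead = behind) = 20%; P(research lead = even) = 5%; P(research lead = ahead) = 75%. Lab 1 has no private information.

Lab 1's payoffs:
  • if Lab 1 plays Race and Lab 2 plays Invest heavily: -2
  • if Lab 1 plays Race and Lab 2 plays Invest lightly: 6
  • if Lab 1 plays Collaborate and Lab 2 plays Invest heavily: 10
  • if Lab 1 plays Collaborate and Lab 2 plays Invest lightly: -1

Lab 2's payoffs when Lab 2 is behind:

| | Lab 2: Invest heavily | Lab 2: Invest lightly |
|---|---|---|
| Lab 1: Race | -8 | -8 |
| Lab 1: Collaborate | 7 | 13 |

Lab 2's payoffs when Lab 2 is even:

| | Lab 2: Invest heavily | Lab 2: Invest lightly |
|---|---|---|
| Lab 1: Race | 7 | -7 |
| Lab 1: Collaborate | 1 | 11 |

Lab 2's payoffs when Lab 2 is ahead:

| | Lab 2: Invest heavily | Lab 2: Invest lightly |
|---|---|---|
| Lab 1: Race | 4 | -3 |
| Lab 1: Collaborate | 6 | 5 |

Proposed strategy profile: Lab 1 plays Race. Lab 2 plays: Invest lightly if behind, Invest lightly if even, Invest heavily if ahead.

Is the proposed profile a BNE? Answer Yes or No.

A profile is a BNE iff every type of every player is best-responding given beliefs about the other side.
Lab 1 plays Race: E[Race] = 0.2·(6) + 0.05·(6) + 0.75·(-2) = 0; E[Collaborate] = 7.25. Not best-responding. ✗
Lab 2 (research lead behind), facing Race: Invest heavily gives -8, Invest lightly gives -8. Proposed Invest lightly is best. ✓
Lab 2 (research lead even), facing Race: Invest heavily gives 7, Invest lightly gives -7. Proposed Invest lightly is not best — profitable deviation exists. ✗
Lab 2 (research lead ahead), facing Race: Invest heavily gives 4, Invest lightly gives -3. Proposed Invest heavily is best. ✓

No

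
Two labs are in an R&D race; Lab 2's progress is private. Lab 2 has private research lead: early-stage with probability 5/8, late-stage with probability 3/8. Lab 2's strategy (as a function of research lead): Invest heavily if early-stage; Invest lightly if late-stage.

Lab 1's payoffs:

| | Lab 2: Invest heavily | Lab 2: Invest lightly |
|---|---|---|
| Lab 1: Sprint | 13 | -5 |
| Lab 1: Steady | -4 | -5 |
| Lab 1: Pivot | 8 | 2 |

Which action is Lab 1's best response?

Sprint

Compute Lab 1's expected payoff for each action, taking the expectation over Lab 2's type.
E[Sprint] = 5/8·(13) + 3/8·(-5) = 25/4
E[Steady] = 5/8·(-4) + 3/8·(-5) = -35/8
E[Pivot] = 5/8·(8) + 3/8·(2) = 23/4
Best response: Sprint (25/4 is the largest).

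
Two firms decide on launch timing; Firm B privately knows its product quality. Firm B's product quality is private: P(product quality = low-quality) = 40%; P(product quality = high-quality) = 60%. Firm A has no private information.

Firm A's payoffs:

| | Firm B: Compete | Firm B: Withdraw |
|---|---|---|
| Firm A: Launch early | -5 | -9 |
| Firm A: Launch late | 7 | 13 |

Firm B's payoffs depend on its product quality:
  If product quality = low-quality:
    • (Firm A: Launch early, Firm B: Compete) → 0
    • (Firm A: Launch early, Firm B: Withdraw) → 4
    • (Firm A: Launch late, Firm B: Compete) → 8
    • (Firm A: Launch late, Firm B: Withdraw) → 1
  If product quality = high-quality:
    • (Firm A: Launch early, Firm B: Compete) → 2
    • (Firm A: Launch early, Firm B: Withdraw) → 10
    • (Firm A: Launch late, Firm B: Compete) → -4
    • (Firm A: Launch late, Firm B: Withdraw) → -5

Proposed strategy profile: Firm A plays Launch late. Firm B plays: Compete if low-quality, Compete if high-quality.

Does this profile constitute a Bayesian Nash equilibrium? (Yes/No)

A profile is a BNE iff every type of every player is best-responding given beliefs about the other side.
Firm A plays Launch late: E[Launch late] = 0.4·(7) + 0.6·(7) = 7; E[Launch early] = -5. Best-responding. ✓
Firm B (product quality low-quality), facing Launch late: Compete gives 8, Withdraw gives 1. Proposed Compete is best. ✓
Firm B (product quality high-quality), facing Launch late: Compete gives -4, Withdraw gives -5. Proposed Compete is best. ✓

Yes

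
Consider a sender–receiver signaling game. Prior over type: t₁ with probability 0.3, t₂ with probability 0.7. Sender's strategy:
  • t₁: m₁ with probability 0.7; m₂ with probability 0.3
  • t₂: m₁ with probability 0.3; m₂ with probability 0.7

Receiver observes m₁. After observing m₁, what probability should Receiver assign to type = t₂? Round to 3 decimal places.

P(m₁) = 0.3·0.7 + 0.7·0.3 = 0.42
P(t₂ | m₁) = (0.7·0.3) / 0.42 = 0.21 / 0.42 = 0.5

0.500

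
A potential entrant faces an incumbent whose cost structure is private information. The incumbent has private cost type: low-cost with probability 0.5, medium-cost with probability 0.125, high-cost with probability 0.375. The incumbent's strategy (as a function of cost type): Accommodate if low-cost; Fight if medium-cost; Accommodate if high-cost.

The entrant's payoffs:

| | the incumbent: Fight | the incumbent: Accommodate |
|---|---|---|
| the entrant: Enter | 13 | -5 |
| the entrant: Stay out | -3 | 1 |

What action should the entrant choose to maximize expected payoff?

Compute the entrant's expected payoff for each action, taking the expectation over the incumbent's type.
E[Enter] = 0.5·(-5) + 0.125·(13) + 0.375·(-5) = -2.75
E[Stay out] = 0.5·(1) + 0.125·(-3) + 0.375·(1) = 0.5
Best response: Stay out (0.5 is the largest).

Stay out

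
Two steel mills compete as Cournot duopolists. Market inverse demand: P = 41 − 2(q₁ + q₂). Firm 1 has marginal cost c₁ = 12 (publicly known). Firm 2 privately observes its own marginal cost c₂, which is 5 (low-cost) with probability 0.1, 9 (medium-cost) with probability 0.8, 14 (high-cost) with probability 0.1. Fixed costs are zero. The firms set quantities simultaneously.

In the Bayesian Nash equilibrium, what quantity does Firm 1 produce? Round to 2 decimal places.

Each type of Firm 2 best-responds to q₁; Firm 1 best-responds to the expected q₂ over Firm 2's types.
Firm 2 with cost c maximizes (41 − 2(q₁+q₂) − c)·q₂, giving q₂(c) = (41 − c − 2q₁)/4.
E[c₂] = 0.1·5 + 0.8·9 + 0.1·14 = 9.1
Firm 1's FOC against E[q₂] yields q₁ = (41 − 2·12 + E[c₂])/6 = (41 − 24 + 9.1)/6 = 4.35.

4.35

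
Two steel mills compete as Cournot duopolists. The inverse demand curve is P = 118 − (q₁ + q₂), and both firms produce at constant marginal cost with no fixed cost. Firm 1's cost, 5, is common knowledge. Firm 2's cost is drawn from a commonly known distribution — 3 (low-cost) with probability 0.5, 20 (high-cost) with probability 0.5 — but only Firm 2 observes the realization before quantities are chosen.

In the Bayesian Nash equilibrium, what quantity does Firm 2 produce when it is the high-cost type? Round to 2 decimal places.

29.08

Firm 2 with cost c maximizes (118 − (q₁+q₂) − c)·q₂, giving q₂(c) = (118 − c − q₁)/2.
E[c₂] = 0.5·3 + 0.5·20 = 11.5
Firm 1's FOC against E[q₂] yields q₁ = (118 − 2·5 + E[c₂])/3 = (118 − 10 + 11.5)/3 = 39.8333.
q₂(high-cost) = (118 − 20 − 39.8333)/2 = 29.0833.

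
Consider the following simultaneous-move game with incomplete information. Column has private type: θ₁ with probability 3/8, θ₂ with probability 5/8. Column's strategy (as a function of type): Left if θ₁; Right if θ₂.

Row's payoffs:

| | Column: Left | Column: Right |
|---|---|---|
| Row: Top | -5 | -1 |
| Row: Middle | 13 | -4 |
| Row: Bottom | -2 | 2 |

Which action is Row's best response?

Middle

E[Top] = 3/8·(-5) + 5/8·(-1) = -5/2
E[Middle] = 3/8·(13) + 5/8·(-4) = 19/8
E[Bottom] = 3/8·(-2) + 5/8·(2) = 1/2
Best response: Middle (19/8 is the largest).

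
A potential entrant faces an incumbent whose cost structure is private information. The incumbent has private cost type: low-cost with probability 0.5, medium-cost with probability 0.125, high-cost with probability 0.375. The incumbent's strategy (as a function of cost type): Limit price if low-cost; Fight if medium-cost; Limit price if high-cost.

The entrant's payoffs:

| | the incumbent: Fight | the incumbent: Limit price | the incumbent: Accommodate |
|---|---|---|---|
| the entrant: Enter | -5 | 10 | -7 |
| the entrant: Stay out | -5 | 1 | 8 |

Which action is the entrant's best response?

E[Enter] = 0.5·(10) + 0.125·(-5) + 0.375·(10) = 8.125
E[Stay out] = 0.5·(1) + 0.125·(-5) + 0.375·(1) = 0.25
Best response: Enter (8.125 is the largest).

Enter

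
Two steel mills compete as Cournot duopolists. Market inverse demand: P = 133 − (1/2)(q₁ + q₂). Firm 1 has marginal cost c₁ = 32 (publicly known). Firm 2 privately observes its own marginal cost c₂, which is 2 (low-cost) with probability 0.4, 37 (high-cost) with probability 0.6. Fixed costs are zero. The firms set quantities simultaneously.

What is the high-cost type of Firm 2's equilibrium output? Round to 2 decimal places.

65.33

Firm 2 with cost c maximizes (133 − (1/2)(q₁+q₂) − c)·q₂, giving q₂(c) = (133 − c − (1/2)q₁).
E[c₂] = 0.4·2 + 0.6·37 = 23
Firm 1's FOC against E[q₂] yields q₁ = (133 − 2·32 + E[c₂])/(3/2) = (133 − 64 + 23)/(3/2) = 61.3333.
q₂(high-cost) = (133 − 37 − (1/2)·61.3333) = 65.3333.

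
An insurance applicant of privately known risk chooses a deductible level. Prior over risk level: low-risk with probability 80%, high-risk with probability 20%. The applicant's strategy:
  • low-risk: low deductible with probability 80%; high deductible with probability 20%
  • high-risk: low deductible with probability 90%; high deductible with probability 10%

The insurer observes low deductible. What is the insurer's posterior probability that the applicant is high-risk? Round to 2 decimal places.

0.22

P(low deductible) = 0.8·0.8 + 0.2·0.9 = 0.82
P(high-risk | low deductible) = (0.2·0.9) / 0.82 = 0.18 / 0.82 = 0.219512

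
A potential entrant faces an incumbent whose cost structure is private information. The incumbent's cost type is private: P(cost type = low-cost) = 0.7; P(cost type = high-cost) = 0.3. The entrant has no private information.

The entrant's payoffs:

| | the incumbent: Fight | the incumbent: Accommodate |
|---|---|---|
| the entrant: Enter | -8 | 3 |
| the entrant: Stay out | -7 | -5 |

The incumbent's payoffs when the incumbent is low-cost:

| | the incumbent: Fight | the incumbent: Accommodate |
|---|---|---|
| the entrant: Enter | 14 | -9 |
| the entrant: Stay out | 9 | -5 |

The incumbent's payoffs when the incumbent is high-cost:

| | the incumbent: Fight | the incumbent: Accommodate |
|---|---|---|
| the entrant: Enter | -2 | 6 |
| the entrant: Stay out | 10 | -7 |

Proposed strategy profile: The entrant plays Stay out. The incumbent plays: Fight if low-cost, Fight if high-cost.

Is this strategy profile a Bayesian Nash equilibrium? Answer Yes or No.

Yes

The entrant plays Stay out: E[Stay out] = 0.7·(-7) + 0.3·(-7) = -7; E[Enter] = -8. Best-responding. ✓
The incumbent (cost type low-cost), facing Stay out: Fight gives 9, Accommodate gives -5. Proposed Fight is best. ✓
The incumbent (cost type high-cost), facing Stay out: Fight gives 10, Accommodate gives -7. Proposed Fight is best. ✓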